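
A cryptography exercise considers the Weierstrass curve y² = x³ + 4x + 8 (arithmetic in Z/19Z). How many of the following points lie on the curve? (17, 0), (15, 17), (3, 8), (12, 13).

2

(17, 0): 0² ≡ 0, rhs ≡ 11 → off.
(15, 17): 17² ≡ 4, rhs ≡ 4 → on.
(3, 8): 8² ≡ 7, rhs ≡ 9 → off.
(12, 13): 13² ≡ 17, rhs ≡ 17 → on.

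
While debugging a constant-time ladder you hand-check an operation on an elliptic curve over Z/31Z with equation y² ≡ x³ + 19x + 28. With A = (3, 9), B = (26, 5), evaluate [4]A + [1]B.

First 4A:
Repeated addition: build up to 4A.
2A: tangent at (3, 9): λ = (3·3² + 19)/(2·9) ≡ 15/18. 18⁻¹ ≡ 19 (mod 31), so λ ≡ 15·19 ≡ 6.
  x = λ² - 3 - 3 = 36 - 6 ≡ 30; y = λ·(3 - 30) - 9 ≡ 15. → (30, 15)
3A: (30, 15) + (3, 9). λ = (9 - 15)/(3 - 30) ≡ 25/4 mod 31. 4⁻¹ ≡ 8 (mod 31) since 4·8 = 32 ≡ 1, so λ ≡ 14.
  x = λ² - 30 - 3 = 196 - 33 ≡ 8; y = λ·(30 - 8) - 15 ≡ 14. → (8, 14)
4A: (8, 14) + (3, 9). λ = (9 - 14)/(3 - 8) ≡ 26/26 mod 31. 26⁻¹ ≡ 6 (mod 31) since 26·6 = 156 ≡ 1, so λ ≡ 1.
  x = λ² - 8 - 3 = 1 - 11 ≡ 21; y = λ·(8 - 21) - 14 ≡ 4. → (21, 4)
4A = (21, 4).
Finally 4A + B:
(21, 4) + (26, 5). λ = (5 - 4)/(26 - 21) ≡ 1/5 mod 31. 5⁻¹ ≡ 25 (mod 31) since 5·25 = 125 ≡ 1, so λ ≡ 25.
  x = λ² - 21 - 26 = 625 - 47 ≡ 20; y = λ·(21 - 20) - 4 ≡ 21. → (20, 21)

(20, 21)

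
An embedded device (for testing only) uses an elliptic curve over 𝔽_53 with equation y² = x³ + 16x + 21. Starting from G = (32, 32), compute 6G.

(26, 29)

Double-and-add on 6 = (110)₂. Start with G = (32, 32) for the leading 1-bit.
double: tangent at (32, 32): λ = (3·32² + 16)/(2·32) ≡ 14/11. 11⁻¹ ≡ 29 (mod 53), so λ ≡ 14·29 ≡ 35.
  x = λ² - 32 - 32 = 1225 - 64 ≡ 48; y = λ·(32 - 48) - 32 ≡ 44. → (48, 44)
add G: (48, 44) + (32, 32). λ = (32 - 44)/(32 - 48) ≡ 41/37 mod 53. 37⁻¹ ≡ 43 (mod 53) since 37·43 = 1591 ≡ 1, so λ ≡ 14.
  x = λ² - 48 - 32 = 196 - 80 ≡ 10; y = λ·(48 - 10) - 44 ≡ 11. → (10, 11)
double: tangent at (10, 11): λ = (3·10² + 16)/(2·11) ≡ 51/22. 22⁻¹ ≡ 41 (mod 53), so λ ≡ 51·41 ≡ 24.
  x = λ² - 10 - 10 = 576 - 20 ≡ 26; y = λ·(10 - 26) - 11 ≡ 29. → (26, 29)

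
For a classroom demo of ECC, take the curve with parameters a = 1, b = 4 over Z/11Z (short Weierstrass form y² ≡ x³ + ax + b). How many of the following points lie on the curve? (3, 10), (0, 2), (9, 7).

3

(3, 10): 10² ≡ 1, rhs ≡ 1 → on.
(0, 2): 2² ≡ 4, rhs ≡ 4 → on.
(9, 7): 7² ≡ 5, rhs ≡ 5 → on.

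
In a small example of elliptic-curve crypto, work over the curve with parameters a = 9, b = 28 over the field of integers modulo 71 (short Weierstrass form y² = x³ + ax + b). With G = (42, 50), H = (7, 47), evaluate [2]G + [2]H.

(69, 59)

First 2G:
Repeated addition: build up to 2G.
2G: tangent at (42, 50): λ = (3·42² + 9)/(2·50) ≡ 47/29. 29⁻¹ ≡ 49 (mod 71) since 29·49 = 1421 ≡ 1, so λ ≡ 47·49 ≡ 31.
  x = λ² - 42 - 42 = 961 - 84 ≡ 25; y = λ·(42 - 25) - 50 ≡ 51. → (25, 51)
2G = (25, 51).
Next 2H:
Repeated addition: build up to 2H.
2H: tangent at (7, 47): λ = (3·7² + 9)/(2·47) ≡ 14/23. 23⁻¹ ≡ 34 (mod 71), so λ ≡ 14·34 ≡ 50.
  x = λ² - 7 - 7 = 2500 - 14 ≡ 1; y = λ·(7 - 1) - 47 ≡ 40. → (1, 40)
2H = (1, 40).
Finally 2G + 2H:
(25, 51) + (1, 40). λ = (40 - 51)/(1 - 25) ≡ 60/47 mod 71. 47⁻¹ ≡ 68 (mod 71), so λ ≡ 33.
  x = λ² - 25 - 1 = 1089 - 26 ≡ 69; y = λ·(25 - 69) - 51 ≡ 59. → (69, 59)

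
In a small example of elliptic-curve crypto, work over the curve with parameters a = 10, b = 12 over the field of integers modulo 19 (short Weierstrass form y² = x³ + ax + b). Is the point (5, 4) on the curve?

yes

y² = 4² ≡ 16; x³ + 10x + 12 = 187 ≡ 16 (mod 19). 16 = 16.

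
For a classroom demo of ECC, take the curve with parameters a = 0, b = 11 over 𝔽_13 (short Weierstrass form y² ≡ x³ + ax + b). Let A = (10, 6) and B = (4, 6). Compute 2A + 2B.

(11, 9)

First 2A:
Repeated addition: build up to 2A.
2A: tangent at (10, 6): λ = (3·10² + 0)/(2·6) ≡ 1/12. 12⁻¹ ≡ 12 (mod 13), so λ ≡ 1·12 ≡ 12.
  x = λ² - 10 - 10 = 144 - 20 ≡ 7; y = λ·(10 - 7) - 6 ≡ 4. → (7, 4)
2A = (7, 4).
Next 2B:
Repeated addition: build up to 2B.
2B: tangent at (4, 6): λ = (3·4² + 0)/(2·6) ≡ 9/12. 12⁻¹ ≡ 12 (mod 13), so λ ≡ 9·12 ≡ 4.
  x = λ² - 4 - 4 = 16 - 8 ≡ 8; y = λ·(4 - 8) - 6 ≡ 4. → (8, 4)
2B = (8, 4).
Finally 2A + 2B:
(7, 4) + (8, 4). λ = (4 - 4)/(8 - 7) ≡ 0/1 mod 13. 1⁻¹ ≡ 1 (mod 13), so λ ≡ 0.
  x = λ² - 7 - 8 = 0 - 15 ≡ 11; y = λ·(7 - 11) - 4 ≡ 9. → (11, 9)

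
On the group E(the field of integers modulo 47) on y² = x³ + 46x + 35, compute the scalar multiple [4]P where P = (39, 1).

Double-and-add on 4 = (100)₂. Start with P = (39, 1) for the leading 1-bit.
double: tangent at (39, 1): λ = (3·39² + 46)/(2·1) ≡ 3/2. 2⁻¹ ≡ 24 (mod 47), so λ ≡ 3·24 ≡ 25.
  x = λ² - 39 - 39 = 625 - 78 ≡ 30; y = λ·(39 - 30) - 1 ≡ 36. → (30, 36)
double: tangent at (30, 36): λ = (3·30² + 46)/(2·36) ≡ 20/25. 25⁻¹ ≡ 32 (mod 47), so λ ≡ 20·32 ≡ 29.
  x = λ² - 30 - 30 = 841 - 60 ≡ 29; y = λ·(30 - 29) - 36 ≡ 40. → (29, 40)

(29, 40)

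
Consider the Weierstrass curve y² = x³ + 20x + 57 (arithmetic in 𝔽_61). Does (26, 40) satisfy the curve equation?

y² = 40² ≡ 14; x³ + 20x + 57 = 18153 ≡ 36 (mod 61). 14 ≠ 36.

no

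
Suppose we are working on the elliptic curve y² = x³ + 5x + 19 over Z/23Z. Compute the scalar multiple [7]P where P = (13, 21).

O

Double-and-add on 7 = (111)₂. Start with P = (13, 21) for the leading 1-bit.
double: tangent at (13, 21): λ = (3·13² + 5)/(2·21) ≡ 6/19. 19⁻¹ ≡ 17 (mod 23), so λ ≡ 6·17 ≡ 10.
  x = λ² - 13 - 13 = 100 - 26 ≡ 5; y = λ·(13 - 5) - 21 ≡ 13. → (5, 13)
add P: (5, 13) + (13, 21). λ = (21 - 13)/(13 - 5) ≡ 8/8 mod 23. 8⁻¹ ≡ 3 (mod 23), so λ ≡ 1.
  x = λ² - 5 - 13 = 1 - 18 ≡ 6; y = λ·(5 - 6) - 13 ≡ 9. → (6, 9)
double: tangent at (6, 9): λ = (3·6² + 5)/(2·9) ≡ 21/18. 18⁻¹ ≡ 9 (mod 23), so λ ≡ 21·9 ≡ 5.
  x = λ² - 6 - 6 = 25 - 12 ≡ 13; y = λ·(6 - 13) - 9 ≡ 2. → (13, 2)
add P: (13, 2) + (13, 21): same x and y₁ ≡ -y₂, so the sum is O.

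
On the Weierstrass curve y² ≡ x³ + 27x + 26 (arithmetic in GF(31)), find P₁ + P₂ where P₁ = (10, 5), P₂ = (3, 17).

(26, 18)

(10, 5) + (3, 17). λ = (17 - 5)/(3 - 10) ≡ 12/24 mod 31. 24⁻¹ ≡ 22 (mod 31) since 24·22 = 528 ≡ 1, so λ ≡ 16.
  x = λ² - 10 - 3 = 256 - 13 ≡ 26; y = λ·(10 - 26) - 5 ≡ 18. → (26, 18)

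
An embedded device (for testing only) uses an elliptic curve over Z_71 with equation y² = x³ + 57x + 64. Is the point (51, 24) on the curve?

y² = 24² ≡ 8; x³ + 57x + 64 = 135622 ≡ 12 (mod 71). 8 ≠ 12.

no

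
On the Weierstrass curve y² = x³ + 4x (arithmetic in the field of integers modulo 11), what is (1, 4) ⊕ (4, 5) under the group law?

(0, 0)

(1, 4) + (4, 5). λ = (5 - 4)/(4 - 1) ≡ 1/3 mod 11. 3⁻¹ ≡ 4 (mod 11) since 3·4 = 12 ≡ 1, so λ ≡ 4.
  x = λ² - 1 - 4 = 16 - 5 ≡ 0; y = λ·(1 - 0) - 4 ≡ 0. → (0, 0)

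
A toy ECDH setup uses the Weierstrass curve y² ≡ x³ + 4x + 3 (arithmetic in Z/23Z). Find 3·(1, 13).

(6, 17)

Write G = (1, 13).
Repeated addition: build up to 3G.
2G: tangent at (1, 13): λ = (3·1² + 4)/(2·13) ≡ 7/3. 3⁻¹ ≡ 8 (mod 23), so λ ≡ 7·8 ≡ 10.
  x = λ² - 1 - 1 = 100 - 2 ≡ 6; y = λ·(1 - 6) - 13 ≡ 6. → (6, 6)
3G: (6, 6) + (1, 13). λ = (13 - 6)/(1 - 6) ≡ 7/18 mod 23. 18⁻¹ ≡ 9 (mod 23) since 18·9 = 162 ≡ 1, so λ ≡ 17.
  x = λ² - 6 - 1 = 289 - 7 ≡ 6; y = λ·(6 - 6) - 6 ≡ 17. → (6, 17)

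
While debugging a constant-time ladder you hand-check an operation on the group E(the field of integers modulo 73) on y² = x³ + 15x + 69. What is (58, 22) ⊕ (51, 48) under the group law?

(58, 22) + (51, 48). λ = (48 - 22)/(51 - 58) ≡ 26/66 mod 73. 66⁻¹ ≡ 52 (mod 73), so λ ≡ 38.
  x = λ² - 58 - 51 = 1444 - 109 ≡ 21; y = λ·(58 - 21) - 22 ≡ 70. → (21, 70)

(21, 70)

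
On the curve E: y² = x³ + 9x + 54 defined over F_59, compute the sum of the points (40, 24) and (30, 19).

(4, 53)

(40, 24) + (30, 19). λ = (19 - 24)/(30 - 40) ≡ 54/49 mod 59. 49⁻¹ ≡ 53 (mod 59) since 49·53 = 2597 ≡ 1, so λ ≡ 30.
  x = λ² - 40 - 30 = 900 - 70 ≡ 4; y = λ·(40 - 4) - 24 ≡ 53. → (4, 53)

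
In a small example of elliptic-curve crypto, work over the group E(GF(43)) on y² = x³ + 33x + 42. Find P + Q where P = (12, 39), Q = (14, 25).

(23, 38)

(12, 39) + (14, 25). λ = (25 - 39)/(14 - 12) ≡ 29/2 mod 43. 2⁻¹ ≡ 22 (mod 43) since 2·22 = 44 ≡ 1, so λ ≡ 36.
  x = λ² - 12 - 14 = 1296 - 26 ≡ 23; y = λ·(12 - 23) - 39 ≡ 38. → (23, 38)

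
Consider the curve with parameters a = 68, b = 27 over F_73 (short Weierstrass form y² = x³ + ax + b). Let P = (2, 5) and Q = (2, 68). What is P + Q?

The two points share x = 2 and their y-coordinates satisfy 5 + 68 ≡ 0 (mod 73), so they are inverses. Their sum is 𝒪.

O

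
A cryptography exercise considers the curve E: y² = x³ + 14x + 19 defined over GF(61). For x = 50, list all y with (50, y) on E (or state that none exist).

none

x³ + 14x + 19 = 125719 ≡ 59 (mod 61).
59 is a non-residue mod 61; no y exists.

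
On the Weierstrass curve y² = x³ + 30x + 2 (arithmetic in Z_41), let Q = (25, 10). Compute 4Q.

(10, 21)

Repeated addition: build up to 4Q.
2Q: tangent at (25, 10): λ = (3·25² + 30)/(2·10) ≡ 19/20. 20⁻¹ ≡ 39 (mod 41), so λ ≡ 19·39 ≡ 3.
  x = λ² - 25 - 25 = 9 - 50 ≡ 0; y = λ·(25 - 0) - 10 ≡ 24. → (0, 24)
3Q: (0, 24) + (25, 10). λ = (10 - 24)/(25 - 0) ≡ 27/25 mod 41. 25⁻¹ ≡ 23 (mod 41) since 25·23 = 575 ≡ 1, so λ ≡ 6.
  x = λ² - 0 - 25 = 36 - 25 ≡ 11; y = λ·(0 - 11) - 24 ≡ 33. → (11, 33)
4Q: (11, 33) + (25, 10). λ = (10 - 33)/(25 - 11) ≡ 18/14 mod 41. 14⁻¹ ≡ 3 (mod 41) since 14·3 = 42 ≡ 1, so λ ≡ 13.
  x = λ² - 11 - 25 = 169 - 36 ≡ 10; y = λ·(11 - 10) - 33 ≡ 21. → (10, 21)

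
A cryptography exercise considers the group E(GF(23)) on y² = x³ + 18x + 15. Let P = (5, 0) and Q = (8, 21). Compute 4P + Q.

First 4P:
Repeated addition: build up to 4P.
2P: (5, 0) + (5, 0): same x and y₁ ≡ -y₂, so the sum is 𝒪.
3P: 𝒪 + (5, 0) = (5, 0) (identity).
4P: (5, 0) + (5, 0): same x and y₁ ≡ -y₂, so the sum is 𝒪.
4P = 𝒪.
Finally 4P + Q:
𝒪 + (8, 21) = (8, 21) (identity).

(8, 21)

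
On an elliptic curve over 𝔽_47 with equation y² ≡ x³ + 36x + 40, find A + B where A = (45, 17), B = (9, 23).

(45, 17) + (9, 23). λ = (23 - 17)/(9 - 45) ≡ 6/11 mod 47. 11⁻¹ ≡ 30 (mod 47), so λ ≡ 39.
  x = λ² - 45 - 9 = 1521 - 54 ≡ 10; y = λ·(45 - 10) - 17 ≡ 32. → (10, 32)

(10, 32)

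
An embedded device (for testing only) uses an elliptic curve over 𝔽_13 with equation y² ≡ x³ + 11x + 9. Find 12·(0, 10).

O

Write P = (0, 10).
Repeated addition: build up to 12P.
2P: tangent at (0, 10): λ = (3·0² + 11)/(2·10) ≡ 11/7. 7⁻¹ ≡ 2 (mod 13) since 7·2 = 14 ≡ 1, so λ ≡ 11·2 ≡ 9.
  x = λ² - 0 - 0 = 81 - 0 ≡ 3; y = λ·(0 - 3) - 10 ≡ 2. → (3, 2)
3P: (3, 2) + (0, 10). λ = (10 - 2)/(0 - 3) ≡ 8/10 mod 13. 10⁻¹ ≡ 4 (mod 13) since 10·4 = 40 ≡ 1, so λ ≡ 6.
  x = λ² - 3 - 0 = 36 - 3 ≡ 7; y = λ·(3 - 7) - 2 ≡ 0. → (7, 0)
4P: (7, 0) + (0, 10). λ = (10 - 0)/(0 - 7) ≡ 10/6 mod 13. 6⁻¹ ≡ 11 (mod 13), so λ ≡ 6.
  x = λ² - 7 - 0 = 36 - 7 ≡ 3; y = λ·(7 - 3) - 0 ≡ 11. → (3, 11)
5P: (3, 11) + (0, 10). λ = (10 - 11)/(0 - 3) ≡ 12/10 mod 13. 10⁻¹ ≡ 4 (mod 13) since 10·4 = 40 ≡ 1, so λ ≡ 9.
  x = λ² - 3 - 0 = 81 - 3 ≡ 0; y = λ·(3 - 0) - 11 ≡ 3. → (0, 3)
6P: (0, 3) + (0, 10): same x and y₁ ≡ -y₂, so the sum is O.
7P: O + (0, 10) = (0, 10) (identity).
8P: tangent at (0, 10): λ = (3·0² + 11)/(2·10) ≡ 11/7. 7⁻¹ ≡ 2 (mod 13) since 7·2 = 14 ≡ 1, so λ ≡ 11·2 ≡ 9.
  x = λ² - 0 - 0 = 81 - 0 ≡ 3; y = λ·(0 - 3) - 10 ≡ 2. → (3, 2)
9P: (3, 2) + (0, 10). λ = (10 - 2)/(0 - 3) ≡ 8/10 mod 13. 10⁻¹ ≡ 4 (mod 13), so λ ≡ 6.
  x = λ² - 3 - 0 = 36 - 3 ≡ 7; y = λ·(3 - 7) - 2 ≡ 0. → (7, 0)
10P: (7, 0) + (0, 10). λ = (10 - 0)/(0 - 7) ≡ 10/6 mod 13. 6⁻¹ ≡ 11 (mod 13), so λ ≡ 6.
  x = λ² - 7 - 0 = 36 - 7 ≡ 3; y = λ·(7 - 3) - 0 ≡ 11. → (3, 11)
11P: (3, 11) + (0, 10). λ = (10 - 11)/(0 - 3) ≡ 12/10 mod 13. 10⁻¹ ≡ 4 (mod 13), so λ ≡ 9.
  x = λ² - 3 - 0 = 81 - 3 ≡ 0; y = λ·(3 - 0) - 11 ≡ 3. → (0, 3)
12P: (0, 3) + (0, 10): same x and y₁ ≡ -y₂, so the sum is O.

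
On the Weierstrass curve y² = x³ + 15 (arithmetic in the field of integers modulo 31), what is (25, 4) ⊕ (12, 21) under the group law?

(8, 0)

(25, 4) + (12, 21). λ = (21 - 4)/(12 - 25) ≡ 17/18 mod 31. 18⁻¹ ≡ 19 (mod 31) since 18·19 = 342 ≡ 1, so λ ≡ 13.
  x = λ² - 25 - 12 = 169 - 37 ≡ 8; y = λ·(25 - 8) - 4 ≡ 0. → (8, 0)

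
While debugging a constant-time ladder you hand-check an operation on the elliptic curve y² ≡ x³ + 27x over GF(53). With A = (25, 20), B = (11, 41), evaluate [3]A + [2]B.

First 3A:
Repeated addition: build up to 3A.
2A: tangent at (25, 20): λ = (3·25² + 27)/(2·20) ≡ 47/40. 40⁻¹ ≡ 4 (mod 53), so λ ≡ 47·4 ≡ 29.
  x = λ² - 25 - 25 = 841 - 50 ≡ 49; y = λ·(25 - 49) - 20 ≡ 26. → (49, 26)
3A: (49, 26) + (25, 20). λ = (20 - 26)/(25 - 49) ≡ 47/29 mod 53. 29⁻¹ ≡ 11 (mod 53) since 29·11 = 319 ≡ 1, so λ ≡ 40.
  x = λ² - 49 - 25 = 1600 - 74 ≡ 42; y = λ·(49 - 42) - 26 ≡ 42. → (42, 42)
3A = (42, 42).
Next 2B:
Repeated addition: build up to 2B.
2B: tangent at (11, 41): λ = (3·11² + 27)/(2·41) ≡ 19/29. 29⁻¹ ≡ 11 (mod 53), so λ ≡ 19·11 ≡ 50.
  x = λ² - 11 - 11 = 2500 - 22 ≡ 40; y = λ·(11 - 40) - 41 ≡ 46. → (40, 46)
2B = (40, 46).
Finally 3A + 2B:
(42, 42) + (40, 46). λ = (46 - 42)/(40 - 42) ≡ 4/51 mod 53. 51⁻¹ ≡ 26 (mod 53), so λ ≡ 51.
  x = λ² - 42 - 40 = 2601 - 82 ≡ 28; y = λ·(42 - 28) - 42 ≡ 36. → (28, 36)

(28, 36)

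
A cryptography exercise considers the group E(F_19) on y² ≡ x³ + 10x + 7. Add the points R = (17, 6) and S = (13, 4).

(13, 15)

(17, 6) + (13, 4). λ = (4 - 6)/(13 - 17) ≡ 17/15 mod 19. 15⁻¹ ≡ 14 (mod 19), so λ ≡ 10.
  x = λ² - 17 - 13 = 100 - 30 ≡ 13; y = λ·(17 - 13) - 6 ≡ 15. → (13, 15)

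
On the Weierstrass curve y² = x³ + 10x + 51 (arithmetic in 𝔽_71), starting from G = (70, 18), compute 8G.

(20, 21)

Double-and-add on 8 = (1000)₂. Start with G = (70, 18) for the leading 1-bit.
double: tangent at (70, 18): λ = (3·70² + 10)/(2·18) ≡ 13/36. 36⁻¹ ≡ 2 (mod 71) since 36·2 = 72 ≡ 1, so λ ≡ 13·2 ≡ 26.
  x = λ² - 70 - 70 = 676 - 140 ≡ 39; y = λ·(70 - 39) - 18 ≡ 7. → (39, 7)
double: tangent at (39, 7): λ = (3·39² + 10)/(2·7) ≡ 29/14. 14⁻¹ ≡ 66 (mod 71) since 14·66 = 924 ≡ 1, so λ ≡ 29·66 ≡ 68.
  x = λ² - 39 - 39 = 4624 - 78 ≡ 2; y = λ·(39 - 2) - 7 ≡ 24. → (2, 24)
double: tangent at (2, 24): λ = (3·2² + 10)/(2·24) ≡ 22/48. 48⁻¹ ≡ 37 (mod 71) since 48·37 = 1776 ≡ 1, so λ ≡ 22·37 ≡ 33.
  x = λ² - 2 - 2 = 1089 - 4 ≡ 20; y = λ·(2 - 20) - 24 ≡ 21. → (20, 21)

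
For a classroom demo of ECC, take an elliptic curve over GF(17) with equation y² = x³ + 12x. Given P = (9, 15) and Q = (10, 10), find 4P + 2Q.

First 4P:
Repeated addition: build up to 4P.
2P: tangent at (9, 15): λ = (3·9² + 12)/(2·15) ≡ 0/13. 13⁻¹ ≡ 4 (mod 17) since 13·4 = 52 ≡ 1, so λ ≡ 0·4 ≡ 0.
  x = λ² - 9 - 9 = 0 - 18 ≡ 16; y = λ·(9 - 16) - 15 ≡ 2. → (16, 2)
3P: (16, 2) + (9, 15). λ = (15 - 2)/(9 - 16) ≡ 13/10 mod 17. 10⁻¹ ≡ 12 (mod 17), so λ ≡ 3.
  x = λ² - 16 - 9 = 9 - 25 ≡ 1; y = λ·(16 - 1) - 2 ≡ 9. → (1, 9)
4P: (1, 9) + (9, 15). λ = (15 - 9)/(9 - 1) ≡ 6/8 mod 17. 8⁻¹ ≡ 15 (mod 17), so λ ≡ 5.
  x = λ² - 1 - 9 = 25 - 10 ≡ 15; y = λ·(1 - 15) - 9 ≡ 6. → (15, 6)
4P = (15, 6).
Next 2Q:
Repeated addition: build up to 2Q.
2Q: tangent at (10, 10): λ = (3·10² + 12)/(2·10) ≡ 6/3. 3⁻¹ ≡ 6 (mod 17), so λ ≡ 6·6 ≡ 2.
  x = λ² - 10 - 10 = 4 - 20 ≡ 1; y = λ·(10 - 1) - 10 ≡ 8. → (1, 8)
2Q = (1, 8).
Finally 4P + 2Q:
(15, 6) + (1, 8). λ = (8 - 6)/(1 - 15) ≡ 2/3 mod 17. 3⁻¹ ≡ 6 (mod 17), so λ ≡ 12.
  x = λ² - 15 - 1 = 144 - 16 ≡ 9; y = λ·(15 - 9) - 6 ≡ 15. → (9, 15)

(9, 15)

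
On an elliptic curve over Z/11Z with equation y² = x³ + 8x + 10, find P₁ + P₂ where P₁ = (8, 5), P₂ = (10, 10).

(8, 5) + (10, 10). λ = (10 - 5)/(10 - 8) ≡ 5/2 mod 11. 2⁻¹ ≡ 6 (mod 11), so λ ≡ 8.
  x = λ² - 8 - 10 = 64 - 18 ≡ 2; y = λ·(8 - 2) - 5 ≡ 10. → (2, 10)

(2, 10)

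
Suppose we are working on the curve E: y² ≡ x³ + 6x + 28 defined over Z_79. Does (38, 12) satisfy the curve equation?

yes

y² = 12² ≡ 65; x³ + 6x + 28 = 55128 ≡ 65 (mod 79). 65 = 65.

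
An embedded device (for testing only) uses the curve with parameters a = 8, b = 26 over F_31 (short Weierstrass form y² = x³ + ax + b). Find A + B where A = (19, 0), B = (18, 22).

(19, 0) + (18, 22). λ = (22 - 0)/(18 - 19) ≡ 22/30 mod 31. 30⁻¹ ≡ 30 (mod 31), so λ ≡ 9.
  x = λ² - 19 - 18 = 81 - 37 ≡ 13; y = λ·(19 - 13) - 0 ≡ 23. → (13, 23)

(13, 23)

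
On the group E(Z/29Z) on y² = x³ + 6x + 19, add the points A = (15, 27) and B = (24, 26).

(14, 18)

(15, 27) + (24, 26). λ = (26 - 27)/(24 - 15) ≡ 28/9 mod 29. 9⁻¹ ≡ 13 (mod 29) since 9·13 = 117 ≡ 1, so λ ≡ 16.
  x = λ² - 15 - 24 = 256 - 39 ≡ 14; y = λ·(15 - 14) - 27 ≡ 18. → (14, 18)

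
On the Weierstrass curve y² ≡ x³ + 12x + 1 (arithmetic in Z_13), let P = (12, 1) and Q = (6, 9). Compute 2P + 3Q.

First 2P:
Repeated addition: build up to 2P.
2P: tangent at (12, 1): λ = (3·12² + 12)/(2·1) ≡ 2/2. 2⁻¹ ≡ 7 (mod 13), so λ ≡ 2·7 ≡ 1.
  x = λ² - 12 - 12 = 1 - 24 ≡ 3; y = λ·(12 - 3) - 1 ≡ 8. → (3, 8)
2P = (3, 8).
Next 3Q:
Repeated addition: build up to 3Q.
2Q: tangent at (6, 9): λ = (3·6² + 12)/(2·9) ≡ 3/5. 5⁻¹ ≡ 8 (mod 13) since 5·8 = 40 ≡ 1, so λ ≡ 3·8 ≡ 11.
  x = λ² - 6 - 6 = 121 - 12 ≡ 5; y = λ·(6 - 5) - 9 ≡ 2. → (5, 2)
3Q: (5, 2) + (6, 9). λ = (9 - 2)/(6 - 5) ≡ 7/1 mod 13. 1⁻¹ ≡ 1 (mod 13), so λ ≡ 7.
  x = λ² - 5 - 6 = 49 - 11 ≡ 12; y = λ·(5 - 12) - 2 ≡ 1. → (12, 1)
3Q = (12, 1).
Finally 2P + 3Q:
(3, 8) + (12, 1). λ = (1 - 8)/(12 - 3) ≡ 6/9 mod 13. 9⁻¹ ≡ 3 (mod 13), so λ ≡ 5.
  x = λ² - 3 - 12 = 25 - 15 ≡ 10; y = λ·(3 - 10) - 8 ≡ 9. → (10, 9)

(10, 9)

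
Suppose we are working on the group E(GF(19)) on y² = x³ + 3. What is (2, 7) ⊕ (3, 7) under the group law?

(14, 12)

(2, 7) + (3, 7). λ = (7 - 7)/(3 - 2) ≡ 0/1 mod 19. 1⁻¹ ≡ 1 (mod 19), so λ ≡ 0.
  x = λ² - 2 - 3 = 0 - 5 ≡ 14; y = λ·(2 - 14) - 7 ≡ 12. → (14, 12)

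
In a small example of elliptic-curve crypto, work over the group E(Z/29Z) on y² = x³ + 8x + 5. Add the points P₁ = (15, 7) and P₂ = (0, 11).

(20, 4)

(15, 7) + (0, 11). λ = (11 - 7)/(0 - 15) ≡ 4/14 mod 29. 14⁻¹ ≡ 27 (mod 29) since 14·27 = 378 ≡ 1, so λ ≡ 21.
  x = λ² - 15 - 0 = 441 - 15 ≡ 20; y = λ·(15 - 20) - 7 ≡ 4. → (20, 4)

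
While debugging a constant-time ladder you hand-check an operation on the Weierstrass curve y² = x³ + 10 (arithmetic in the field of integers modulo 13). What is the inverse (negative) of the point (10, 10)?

(10, 3)

-(10, 10) = (10, -10 mod 13) = (10, 3).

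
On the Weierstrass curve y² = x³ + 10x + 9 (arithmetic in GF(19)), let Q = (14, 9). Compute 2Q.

(15, 0)

tangent at (14, 9): λ = (3·14² + 10)/(2·9) ≡ 9/18. 18⁻¹ ≡ 18 (mod 19) since 18·18 = 324 ≡ 1, so λ ≡ 9·18 ≡ 10.
  x = λ² - 14 - 14 = 100 - 28 ≡ 15; y = λ·(14 - 15) - 9 ≡ 0. → (15, 0)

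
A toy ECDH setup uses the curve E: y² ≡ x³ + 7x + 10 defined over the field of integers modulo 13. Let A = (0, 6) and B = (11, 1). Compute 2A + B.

First 2A:
Repeated addition: build up to 2A.
2A: tangent at (0, 6): λ = (3·0² + 7)/(2·6) ≡ 7/12. 12⁻¹ ≡ 12 (mod 13) since 12·12 = 144 ≡ 1, so λ ≡ 7·12 ≡ 6.
  x = λ² - 0 - 0 = 36 - 0 ≡ 10; y = λ·(0 - 10) - 6 ≡ 12. → (10, 12)
2A = (10, 12).
Finally 2A + B:
(10, 12) + (11, 1). λ = (1 - 12)/(11 - 10) ≡ 2/1 mod 13. 1⁻¹ ≡ 1 (mod 13), so λ ≡ 2.
  x = λ² - 10 - 11 = 4 - 21 ≡ 9; y = λ·(10 - 9) - 12 ≡ 3. → (9, 3)

(9, 3)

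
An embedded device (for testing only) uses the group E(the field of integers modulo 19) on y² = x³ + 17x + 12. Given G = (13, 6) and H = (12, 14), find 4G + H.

(2, 4)

First 4G:
Repeated addition: build up to 4G.
2G: tangent at (13, 6): λ = (3·13² + 17)/(2·6) ≡ 11/12. 12⁻¹ ≡ 8 (mod 19), so λ ≡ 11·8 ≡ 12.
  x = λ² - 13 - 13 = 144 - 26 ≡ 4; y = λ·(13 - 4) - 6 ≡ 7. → (4, 7)
3G: (4, 7) + (13, 6). λ = (6 - 7)/(13 - 4) ≡ 18/9 mod 19. 9⁻¹ ≡ 17 (mod 19), so λ ≡ 2.
  x = λ² - 4 - 13 = 4 - 17 ≡ 6; y = λ·(4 - 6) - 7 ≡ 8. → (6, 8)
4G: (6, 8) + (13, 6). λ = (6 - 8)/(13 - 6) ≡ 17/7 mod 19. 7⁻¹ ≡ 11 (mod 19), so λ ≡ 16.
  x = λ² - 6 - 13 = 256 - 19 ≡ 9; y = λ·(6 - 9) - 8 ≡ 1. → (9, 1)
4G = (9, 1).
Finally 4G + H:
(9, 1) + (12, 14). λ = (14 - 1)/(12 - 9) ≡ 13/3 mod 19. 3⁻¹ ≡ 13 (mod 19) since 3·13 = 39 ≡ 1, so λ ≡ 17.
  x = λ² - 9 - 12 = 289 - 21 ≡ 2; y = λ·(9 - 2) - 1 ≡ 4. → (2, 4)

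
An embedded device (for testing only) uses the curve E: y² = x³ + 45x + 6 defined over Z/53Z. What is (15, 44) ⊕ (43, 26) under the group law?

(33, 13)

(15, 44) + (43, 26). λ = (26 - 44)/(43 - 15) ≡ 35/28 mod 53. 28⁻¹ ≡ 36 (mod 53), so λ ≡ 41.
  x = λ² - 15 - 43 = 1681 - 58 ≡ 33; y = λ·(15 - 33) - 44 ≡ 13. → (33, 13)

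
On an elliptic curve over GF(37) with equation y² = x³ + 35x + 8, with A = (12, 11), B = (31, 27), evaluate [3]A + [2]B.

(2, 30)

First 3A:
Repeated addition: build up to 3A.
2A: tangent at (12, 11): λ = (3·12² + 35)/(2·11) ≡ 23/22. 22⁻¹ ≡ 32 (mod 37), so λ ≡ 23·32 ≡ 33.
  x = λ² - 12 - 12 = 1089 - 24 ≡ 29; y = λ·(12 - 29) - 11 ≡ 20. → (29, 20)
3A: (29, 20) + (12, 11). λ = (11 - 20)/(12 - 29) ≡ 28/20 mod 37. 20⁻¹ ≡ 13 (mod 37), so λ ≡ 31.
  x = λ² - 29 - 12 = 961 - 41 ≡ 32; y = λ·(29 - 32) - 20 ≡ 35. → (32, 35)
3A = (32, 35).
Next 2B:
Repeated addition: build up to 2B.
2B: tangent at (31, 27): λ = (3·31² + 35)/(2·27) ≡ 32/17. 17⁻¹ ≡ 24 (mod 37) since 17·24 = 408 ≡ 1, so λ ≡ 32·24 ≡ 28.
  x = λ² - 31 - 31 = 784 - 62 ≡ 19; y = λ·(31 - 19) - 27 ≡ 13. → (19, 13)
2B = (19, 13).
Finally 3A + 2B:
(32, 35) + (19, 13). λ = (13 - 35)/(19 - 32) ≡ 15/24 mod 37. 24⁻¹ ≡ 17 (mod 37), so λ ≡ 33.
  x = λ² - 32 - 19 = 1089 - 51 ≡ 2; y = λ·(32 - 2) - 35 ≡ 30. → (2, 30)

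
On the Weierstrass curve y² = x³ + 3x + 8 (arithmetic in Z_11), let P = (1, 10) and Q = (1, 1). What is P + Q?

O

The two points share x = 1 and their y-coordinates satisfy 10 + 1 ≡ 0 (mod 11), so they are inverses. Their sum is ∞.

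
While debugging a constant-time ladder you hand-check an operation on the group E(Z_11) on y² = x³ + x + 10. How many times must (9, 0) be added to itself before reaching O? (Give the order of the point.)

2P: (9, 0) + (9, 0): same x and y₁ ≡ -y₂, so the sum is O.
2P = O, so the order is 2.

2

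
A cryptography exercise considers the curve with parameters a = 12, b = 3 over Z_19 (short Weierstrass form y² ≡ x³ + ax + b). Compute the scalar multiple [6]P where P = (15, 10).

Repeated addition: build up to 6P.
2P: tangent at (15, 10): λ = (3·15² + 12)/(2·10) ≡ 3/1. 1⁻¹ ≡ 1 (mod 19), so λ ≡ 3·1 ≡ 3.
  x = λ² - 15 - 15 = 9 - 30 ≡ 17; y = λ·(15 - 17) - 10 ≡ 3. → (17, 3)
3P: (17, 3) + (15, 10). λ = (10 - 3)/(15 - 17) ≡ 7/17 mod 19. 17⁻¹ ≡ 9 (mod 19) since 17·9 = 153 ≡ 1, so λ ≡ 6.
  x = λ² - 17 - 15 = 36 - 32 ≡ 4; y = λ·(17 - 4) - 3 ≡ 18. → (4, 18)
4P: (4, 18) + (15, 10). λ = (10 - 18)/(15 - 4) ≡ 11/11 mod 19. 11⁻¹ ≡ 7 (mod 19), so λ ≡ 1.
  x = λ² - 4 - 15 = 1 - 19 ≡ 1; y = λ·(4 - 1) - 18 ≡ 4. → (1, 4)
5P: (1, 4) + (15, 10). λ = (10 - 4)/(15 - 1) ≡ 6/14 mod 19. 14⁻¹ ≡ 15 (mod 19) since 14·15 = 210 ≡ 1, so λ ≡ 14.
  x = λ² - 1 - 15 = 196 - 16 ≡ 9; y = λ·(1 - 9) - 4 ≡ 17. → (9, 17)
6P: (9, 17) + (15, 10). λ = (10 - 17)/(15 - 9) ≡ 12/6 mod 19. 6⁻¹ ≡ 16 (mod 19) since 6·16 = 96 ≡ 1, so λ ≡ 2.
  x = λ² - 9 - 15 = 4 - 24 ≡ 18; y = λ·(9 - 18) - 17 ≡ 3. → (18, 3)

(18, 3)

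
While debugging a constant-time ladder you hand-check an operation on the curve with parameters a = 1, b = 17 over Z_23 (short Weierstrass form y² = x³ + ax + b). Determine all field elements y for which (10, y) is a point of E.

none

x³ + 1x + 17 = 1027 ≡ 15 (mod 23).
15 is a non-residue mod 23; no y exists.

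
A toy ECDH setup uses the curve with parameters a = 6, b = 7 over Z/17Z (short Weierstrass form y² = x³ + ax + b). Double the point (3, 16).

tangent at (3, 16): λ = (3·3² + 6)/(2·16) ≡ 16/15. 15⁻¹ ≡ 8 (mod 17) since 15·8 = 120 ≡ 1, so λ ≡ 16·8 ≡ 9.
  x = λ² - 3 - 3 = 81 - 6 ≡ 7; y = λ·(3 - 7) - 16 ≡ 16. → (7, 16)

(7, 16)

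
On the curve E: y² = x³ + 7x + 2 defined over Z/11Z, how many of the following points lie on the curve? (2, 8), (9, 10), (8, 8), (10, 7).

(2, 8): 8² ≡ 9, rhs ≡ 2 → off.
(9, 10): 10² ≡ 1, rhs ≡ 2 → off.
(8, 8): 8² ≡ 9, rhs ≡ 9 → on.
(10, 7): 7² ≡ 5, rhs ≡ 5 → on.

2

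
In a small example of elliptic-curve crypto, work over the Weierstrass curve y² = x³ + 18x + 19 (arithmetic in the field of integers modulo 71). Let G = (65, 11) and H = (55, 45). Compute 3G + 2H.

First 3G:
Repeated addition: build up to 3G.
2G: tangent at (65, 11): λ = (3·65² + 18)/(2·11) ≡ 55/22. 22⁻¹ ≡ 42 (mod 71), so λ ≡ 55·42 ≡ 38.
  x = λ² - 65 - 65 = 1444 - 130 ≡ 36; y = λ·(65 - 36) - 11 ≡ 26. → (36, 26)
3G: (36, 26) + (65, 11). λ = (11 - 26)/(65 - 36) ≡ 56/29 mod 71. 29⁻¹ ≡ 49 (mod 71), so λ ≡ 46.
  x = λ² - 36 - 65 = 2116 - 101 ≡ 27; y = λ·(36 - 27) - 26 ≡ 33. → (27, 33)
3G = (27, 33).
Next 2H:
Repeated addition: build up to 2H.
2H: tangent at (55, 45): λ = (3·55² + 18)/(2·45) ≡ 5/19. 19⁻¹ ≡ 15 (mod 71), so λ ≡ 5·15 ≡ 4.
  x = λ² - 55 - 55 = 16 - 110 ≡ 48; y = λ·(55 - 48) - 45 ≡ 54. → (48, 54)
2H = (48, 54).
Finally 3G + 2H:
(27, 33) + (48, 54). λ = (54 - 33)/(48 - 27) ≡ 21/21 mod 71. 21⁻¹ ≡ 44 (mod 71), so λ ≡ 1.
  x = λ² - 27 - 48 = 1 - 75 ≡ 68; y = λ·(27 - 68) - 33 ≡ 68. → (68, 68)

(68, 68)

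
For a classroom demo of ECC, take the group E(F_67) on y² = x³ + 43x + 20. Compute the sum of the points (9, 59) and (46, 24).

(45, 33)

(9, 59) + (46, 24). λ = (24 - 59)/(46 - 9) ≡ 32/37 mod 67. 37⁻¹ ≡ 29 (mod 67) since 37·29 = 1073 ≡ 1, so λ ≡ 57.
  x = λ² - 9 - 46 = 3249 - 55 ≡ 45; y = λ·(9 - 45) - 59 ≡ 33. → (45, 33)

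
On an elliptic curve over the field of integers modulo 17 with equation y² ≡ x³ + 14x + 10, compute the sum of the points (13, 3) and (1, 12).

(11, 4)

(13, 3) + (1, 12). λ = (12 - 3)/(1 - 13) ≡ 9/5 mod 17. 5⁻¹ ≡ 7 (mod 17) since 5·7 = 35 ≡ 1, so λ ≡ 12.
  x = λ² - 13 - 1 = 144 - 14 ≡ 11; y = λ·(13 - 11) - 3 ≡ 4. → (11, 4)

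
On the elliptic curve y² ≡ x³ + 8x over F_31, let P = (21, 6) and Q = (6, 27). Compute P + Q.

(1, 28)

(21, 6) + (6, 27). λ = (27 - 6)/(6 - 21) ≡ 21/16 mod 31. 16⁻¹ ≡ 2 (mod 31) since 16·2 = 32 ≡ 1, so λ ≡ 11.
  x = λ² - 21 - 6 = 121 - 27 ≡ 1; y = λ·(21 - 1) - 6 ≡ 28. → (1, 28)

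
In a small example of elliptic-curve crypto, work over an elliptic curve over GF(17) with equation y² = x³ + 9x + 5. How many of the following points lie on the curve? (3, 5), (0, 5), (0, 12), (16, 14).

(3, 5): 5² ≡ 8, rhs ≡ 8 → on.
(0, 5): 5² ≡ 8, rhs ≡ 5 → off.
(0, 12): 12² ≡ 8, rhs ≡ 5 → off.
(16, 14): 14² ≡ 9, rhs ≡ 12 → off.

1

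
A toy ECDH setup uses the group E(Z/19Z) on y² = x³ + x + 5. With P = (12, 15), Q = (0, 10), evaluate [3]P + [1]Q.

(13, 12)

First 3P:
Repeated addition: build up to 3P.
2P: tangent at (12, 15): λ = (3·12² + 1)/(2·15) ≡ 15/11. 11⁻¹ ≡ 7 (mod 19) since 11·7 = 77 ≡ 1, so λ ≡ 15·7 ≡ 10.
  x = λ² - 12 - 12 = 100 - 24 ≡ 0; y = λ·(12 - 0) - 15 ≡ 10. → (0, 10)
3P: (0, 10) + (12, 15). λ = (15 - 10)/(12 - 0) ≡ 5/12 mod 19. 12⁻¹ ≡ 8 (mod 19), so λ ≡ 2.
  x = λ² - 0 - 12 = 4 - 12 ≡ 11; y = λ·(0 - 11) - 10 ≡ 6. → (11, 6)
3P = (11, 6).
Finally 3P + Q:
(11, 6) + (0, 10). λ = (10 - 6)/(0 - 11) ≡ 4/8 mod 19. 8⁻¹ ≡ 12 (mod 19) since 8·12 = 96 ≡ 1, so λ ≡ 10.
  x = λ² - 11 - 0 = 100 - 11 ≡ 13; y = λ·(11 - 13) - 6 ≡ 12. → (13, 12)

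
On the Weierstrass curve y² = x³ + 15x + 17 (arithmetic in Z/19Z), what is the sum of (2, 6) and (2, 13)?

O

The two points share x = 2 and their y-coordinates satisfy 6 + 13 ≡ 0 (mod 19), so they are inverses. Their sum is O.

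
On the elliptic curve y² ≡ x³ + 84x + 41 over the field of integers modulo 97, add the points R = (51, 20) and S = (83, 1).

(51, 20) + (83, 1). λ = (1 - 20)/(83 - 51) ≡ 78/32 mod 97. 32⁻¹ ≡ 94 (mod 97) since 32·94 = 3008 ≡ 1, so λ ≡ 57.
  x = λ² - 51 - 83 = 3249 - 134 ≡ 11; y = λ·(51 - 11) - 20 ≡ 29. → (11, 29)

(11, 29)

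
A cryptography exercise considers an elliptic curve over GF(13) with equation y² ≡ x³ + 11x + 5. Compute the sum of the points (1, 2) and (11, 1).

(4, 10)

(1, 2) + (11, 1). λ = (1 - 2)/(11 - 1) ≡ 12/10 mod 13. 10⁻¹ ≡ 4 (mod 13), so λ ≡ 9.
  x = λ² - 1 - 11 = 81 - 12 ≡ 4; y = λ·(1 - 4) - 2 ≡ 10. → (4, 10)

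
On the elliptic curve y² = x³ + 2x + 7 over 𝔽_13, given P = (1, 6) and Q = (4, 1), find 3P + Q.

First 3P:
Repeated addition: build up to 3P.
2P: tangent at (1, 6): λ = (3·1² + 2)/(2·6) ≡ 5/12. 12⁻¹ ≡ 12 (mod 13) since 12·12 = 144 ≡ 1, so λ ≡ 5·12 ≡ 8.
  x = λ² - 1 - 1 = 64 - 2 ≡ 10; y = λ·(1 - 10) - 6 ≡ 0. → (10, 0)
3P: (10, 0) + (1, 6). λ = (6 - 0)/(1 - 10) ≡ 6/4 mod 13. 4⁻¹ ≡ 10 (mod 13), so λ ≡ 8.
  x = λ² - 10 - 1 = 64 - 11 ≡ 1; y = λ·(10 - 1) - 0 ≡ 7. → (1, 7)
3P = (1, 7).
Finally 3P + Q:
(1, 7) + (4, 1). λ = (1 - 7)/(4 - 1) ≡ 7/3 mod 13. 3⁻¹ ≡ 9 (mod 13), so λ ≡ 11.
  x = λ² - 1 - 4 = 121 - 5 ≡ 12; y = λ·(1 - 12) - 7 ≡ 2. → (12, 2)

(12, 2)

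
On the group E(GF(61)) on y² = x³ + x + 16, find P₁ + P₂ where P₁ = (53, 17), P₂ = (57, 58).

(53, 17) + (57, 58). λ = (58 - 17)/(57 - 53) ≡ 41/4 mod 61. 4⁻¹ ≡ 46 (mod 61), so λ ≡ 56.
  x = λ² - 53 - 57 = 3136 - 110 ≡ 37; y = λ·(53 - 37) - 17 ≡ 25. → (37, 25)

(37, 25)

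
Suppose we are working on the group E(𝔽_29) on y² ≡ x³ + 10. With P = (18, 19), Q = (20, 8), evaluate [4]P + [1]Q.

(10, 13)

First 4P:
Repeated addition: build up to 4P.
2P: tangent at (18, 19): λ = (3·18² + 0)/(2·19) ≡ 15/9. 9⁻¹ ≡ 13 (mod 29), so λ ≡ 15·13 ≡ 21.
  x = λ² - 18 - 18 = 441 - 36 ≡ 28; y = λ·(18 - 28) - 19 ≡ 3. → (28, 3)
3P: (28, 3) + (18, 19). λ = (19 - 3)/(18 - 28) ≡ 16/19 mod 29. 19⁻¹ ≡ 26 (mod 29), so λ ≡ 10.
  x = λ² - 28 - 18 = 100 - 46 ≡ 25; y = λ·(28 - 25) - 3 ≡ 27. → (25, 27)
4P: (25, 27) + (18, 19). λ = (19 - 27)/(18 - 25) ≡ 21/22 mod 29. 22⁻¹ ≡ 4 (mod 29) since 22·4 = 88 ≡ 1, so λ ≡ 26.
  x = λ² - 25 - 18 = 676 - 43 ≡ 24; y = λ·(25 - 24) - 27 ≡ 28. → (24, 28)
4P = (24, 28).
Finally 4P + Q:
(24, 28) + (20, 8). λ = (8 - 28)/(20 - 24) ≡ 9/25 mod 29. 25⁻¹ ≡ 7 (mod 29), so λ ≡ 5.
  x = λ² - 24 - 20 = 25 - 44 ≡ 10; y = λ·(24 - 10) - 28 ≡ 13. → (10, 13)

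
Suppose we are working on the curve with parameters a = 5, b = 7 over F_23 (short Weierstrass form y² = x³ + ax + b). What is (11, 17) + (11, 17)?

(1, 6)

tangent at (11, 17): λ = (3·11² + 5)/(2·17) ≡ 0/11. 11⁻¹ ≡ 21 (mod 23), so λ ≡ 0·21 ≡ 0.
  x = λ² - 11 - 11 = 0 - 22 ≡ 1; y = λ·(11 - 1) - 17 ≡ 6. → (1, 6)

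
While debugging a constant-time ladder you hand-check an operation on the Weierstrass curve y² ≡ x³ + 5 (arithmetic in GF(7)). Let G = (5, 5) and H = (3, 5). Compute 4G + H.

(5, 5)

First 4G:
Double-and-add on 4 = (100)₂. Start with G = (5, 5) for the leading 1-bit.
double: tangent at (5, 5): λ = (3·5² + 0)/(2·5) ≡ 5/3. 3⁻¹ ≡ 5 (mod 7), so λ ≡ 5·5 ≡ 4.
  x = λ² - 5 - 5 = 16 - 10 ≡ 6; y = λ·(5 - 6) - 5 ≡ 5. → (6, 5)
double: tangent at (6, 5): λ = (3·6² + 0)/(2·5) ≡ 3/3. 3⁻¹ ≡ 5 (mod 7), so λ ≡ 3·5 ≡ 1.
  x = λ² - 6 - 6 = 1 - 12 ≡ 3; y = λ·(6 - 3) - 5 ≡ 5. → (3, 5)
4G = (3, 5).
Finally 4G + H:
tangent at (3, 5): λ = (3·3² + 0)/(2·5) ≡ 6/3. 3⁻¹ ≡ 5 (mod 7), so λ ≡ 6·5 ≡ 2.
  x = λ² - 3 - 3 = 4 - 6 ≡ 5; y = λ·(3 - 5) - 5 ≡ 5. → (5, 5)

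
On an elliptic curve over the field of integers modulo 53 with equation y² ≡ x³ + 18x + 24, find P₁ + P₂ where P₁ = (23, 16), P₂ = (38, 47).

(17, 7)

(23, 16) + (38, 47). λ = (47 - 16)/(38 - 23) ≡ 31/15 mod 53. 15⁻¹ ≡ 46 (mod 53), so λ ≡ 48.
  x = λ² - 23 - 38 = 2304 - 61 ≡ 17; y = λ·(23 - 17) - 16 ≡ 7. → (17, 7)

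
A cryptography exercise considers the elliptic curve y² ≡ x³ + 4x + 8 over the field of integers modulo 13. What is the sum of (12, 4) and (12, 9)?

The two points share x = 12 and their y-coordinates satisfy 4 + 9 ≡ 0 (mod 13), so they are inverses. Their sum is 𝒪.

O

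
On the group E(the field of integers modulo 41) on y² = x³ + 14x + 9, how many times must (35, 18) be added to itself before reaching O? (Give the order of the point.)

3

2P: tangent at (35, 18): λ = (3·35² + 14)/(2·18) ≡ 40/36. 36⁻¹ ≡ 8 (mod 41), so λ ≡ 40·8 ≡ 33.
  x = λ² - 35 - 35 = 1089 - 70 ≡ 35; y = λ·(35 - 35) - 18 ≡ 23. → (35, 23)
3P: (35, 23) + (35, 18): same x and y₁ ≡ -y₂, so the sum is O.
3P = O, so the order is 3.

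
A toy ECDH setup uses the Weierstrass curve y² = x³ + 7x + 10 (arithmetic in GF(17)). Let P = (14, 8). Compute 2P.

(6, 9)

tangent at (14, 8): λ = (3·14² + 7)/(2·8) ≡ 0/16. 16⁻¹ ≡ 16 (mod 17), so λ ≡ 0·16 ≡ 0.
  x = λ² - 14 - 14 = 0 - 28 ≡ 6; y = λ·(14 - 6) - 8 ≡ 9. → (6, 9)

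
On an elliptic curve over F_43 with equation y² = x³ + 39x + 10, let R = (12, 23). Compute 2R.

(29, 17)

tangent at (12, 23): λ = (3·12² + 39)/(2·23) ≡ 41/3. 3⁻¹ ≡ 29 (mod 43) since 3·29 = 87 ≡ 1, so λ ≡ 41·29 ≡ 28.
  x = λ² - 12 - 12 = 784 - 24 ≡ 29; y = λ·(12 - 29) - 23 ≡ 17. → (29, 17)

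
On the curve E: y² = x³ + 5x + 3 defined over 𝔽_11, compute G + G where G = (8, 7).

tangent at (8, 7): λ = (3·8² + 5)/(2·7) ≡ 10/3. 3⁻¹ ≡ 4 (mod 11) since 3·4 = 12 ≡ 1, so λ ≡ 10·4 ≡ 7.
  x = λ² - 8 - 8 = 49 - 16 ≡ 0; y = λ·(8 - 0) - 7 ≡ 5. → (0, 5)

(0, 5)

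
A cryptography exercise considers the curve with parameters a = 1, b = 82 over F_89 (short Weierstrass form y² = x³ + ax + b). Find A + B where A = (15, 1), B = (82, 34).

(61, 68)

(15, 1) + (82, 34). λ = (34 - 1)/(82 - 15) ≡ 33/67 mod 89. 67⁻¹ ≡ 4 (mod 89), so λ ≡ 43.
  x = λ² - 15 - 82 = 1849 - 97 ≡ 61; y = λ·(15 - 61) - 1 ≡ 68. → (61, 68)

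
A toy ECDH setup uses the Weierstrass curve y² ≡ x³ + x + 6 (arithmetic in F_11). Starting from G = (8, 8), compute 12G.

(8, 3)

Repeated addition: build up to 12G.
2G: tangent at (8, 8): λ = (3·8² + 1)/(2·8) ≡ 6/5. 5⁻¹ ≡ 9 (mod 11) since 5·9 = 45 ≡ 1, so λ ≡ 6·9 ≡ 10.
  x = λ² - 8 - 8 = 100 - 16 ≡ 7; y = λ·(8 - 7) - 8 ≡ 2. → (7, 2)
3G: (7, 2) + (8, 8). λ = (8 - 2)/(8 - 7) ≡ 6/1 mod 11. 1⁻¹ ≡ 1 (mod 11), so λ ≡ 6.
  x = λ² - 7 - 8 = 36 - 15 ≡ 10; y = λ·(7 - 10) - 2 ≡ 2. → (10, 2)
4G: (10, 2) + (8, 8). λ = (8 - 2)/(8 - 10) ≡ 6/9 mod 11. 9⁻¹ ≡ 5 (mod 11) since 9·5 = 45 ≡ 1, so λ ≡ 8.
  x = λ² - 10 - 8 = 64 - 18 ≡ 2; y = λ·(10 - 2) - 2 ≡ 7. → (2, 7)
5G: (2, 7) + (8, 8). λ = (8 - 7)/(8 - 2) ≡ 1/6 mod 11. 6⁻¹ ≡ 2 (mod 11), so λ ≡ 2.
  x = λ² - 2 - 8 = 4 - 10 ≡ 5; y = λ·(2 - 5) - 7 ≡ 9. → (5, 9)
6G: (5, 9) + (8, 8). λ = (8 - 9)/(8 - 5) ≡ 10/3 mod 11. 3⁻¹ ≡ 4 (mod 11) since 3·4 = 12 ≡ 1, so λ ≡ 7.
  x = λ² - 5 - 8 = 49 - 13 ≡ 3; y = λ·(5 - 3) - 9 ≡ 5. → (3, 5)
7G: (3, 5) + (8, 8). λ = (8 - 5)/(8 - 3) ≡ 3/5 mod 11. 5⁻¹ ≡ 9 (mod 11), so λ ≡ 5.
  x = λ² - 3 - 8 = 25 - 11 ≡ 3; y = λ·(3 - 3) - 5 ≡ 6. → (3, 6)
8G: (3, 6) + (8, 8). λ = (8 - 6)/(8 - 3) ≡ 2/5 mod 11. 5⁻¹ ≡ 9 (mod 11), so λ ≡ 7.
  x = λ² - 3 - 8 = 49 - 11 ≡ 5; y = λ·(3 - 5) - 6 ≡ 2. → (5, 2)
9G: (5, 2) + (8, 8). λ = (8 - 2)/(8 - 5) ≡ 6/3 mod 11. 3⁻¹ ≡ 4 (mod 11), so λ ≡ 2.
  x = λ² - 5 - 8 = 4 - 13 ≡ 2; y = λ·(5 - 2) - 2 ≡ 4. → (2, 4)
10G: (2, 4) + (8, 8). λ = (8 - 4)/(8 - 2) ≡ 4/6 mod 11. 6⁻¹ ≡ 2 (mod 11), so λ ≡ 8.
  x = λ² - 2 - 8 = 64 - 10 ≡ 10; y = λ·(2 - 10) - 4 ≡ 9. → (10, 9)
11G: (10, 9) + (8, 8). λ = (8 - 9)/(8 - 10) ≡ 10/9 mod 11. 9⁻¹ ≡ 5 (mod 11), so λ ≡ 6.
  x = λ² - 10 - 8 = 36 - 18 ≡ 7; y = λ·(10 - 7) - 9 ≡ 9. → (7, 9)
12G: (7, 9) + (8, 8). λ = (8 - 9)/(8 - 7) ≡ 10/1 mod 11. 1⁻¹ ≡ 1 (mod 11) since 1·1 = 1 ≡ 1, so λ ≡ 10.
  x = λ² - 7 - 8 = 100 - 15 ≡ 8; y = λ·(7 - 8) - 9 ≡ 3. → (8, 3)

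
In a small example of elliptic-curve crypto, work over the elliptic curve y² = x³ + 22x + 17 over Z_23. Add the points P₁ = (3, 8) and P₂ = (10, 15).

(3, 8) + (10, 15). λ = (15 - 8)/(10 - 3) ≡ 7/7 mod 23. 7⁻¹ ≡ 10 (mod 23), so λ ≡ 1.
  x = λ² - 3 - 10 = 1 - 13 ≡ 11; y = λ·(3 - 11) - 8 ≡ 7. → (11, 7)

(11, 7)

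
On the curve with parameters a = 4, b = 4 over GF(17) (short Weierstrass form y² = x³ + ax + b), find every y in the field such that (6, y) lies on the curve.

none

x³ + 4x + 4 = 244 ≡ 6 (mod 17).
6 is a non-residue mod 17; no y exists.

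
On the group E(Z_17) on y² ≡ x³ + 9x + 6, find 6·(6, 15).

Write G = (6, 15).
Double-and-add on 6 = (110)₂. Start with G = (6, 15) for the leading 1-bit.
double: tangent at (6, 15): λ = (3·6² + 9)/(2·15) ≡ 15/13. 13⁻¹ ≡ 4 (mod 17), so λ ≡ 15·4 ≡ 9.
  x = λ² - 6 - 6 = 81 - 12 ≡ 1; y = λ·(6 - 1) - 15 ≡ 13. → (1, 13)
add G: (1, 13) + (6, 15). λ = (15 - 13)/(6 - 1) ≡ 2/5 mod 17. 5⁻¹ ≡ 7 (mod 17), so λ ≡ 14.
  x = λ² - 1 - 6 = 196 - 7 ≡ 2; y = λ·(1 - 2) - 13 ≡ 7. → (2, 7)
double: tangent at (2, 7): λ = (3·2² + 9)/(2·7) ≡ 4/14. 14⁻¹ ≡ 11 (mod 17) since 14·11 = 154 ≡ 1, so λ ≡ 4·11 ≡ 10.
  x = λ² - 2 - 2 = 100 - 4 ≡ 11; y = λ·(2 - 11) - 7 ≡ 5. → (11, 5)

(11, 5)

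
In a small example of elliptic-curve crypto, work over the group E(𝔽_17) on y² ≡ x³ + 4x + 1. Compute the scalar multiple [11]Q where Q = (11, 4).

Repeated addition: build up to 11Q.
2Q: tangent at (11, 4): λ = (3·11² + 4)/(2·4) ≡ 10/8. 8⁻¹ ≡ 15 (mod 17), so λ ≡ 10·15 ≡ 14.
  x = λ² - 11 - 11 = 196 - 22 ≡ 4; y = λ·(11 - 4) - 4 ≡ 9. → (4, 9)
3Q: (4, 9) + (11, 4). λ = (4 - 9)/(11 - 4) ≡ 12/7 mod 17. 7⁻¹ ≡ 5 (mod 17), so λ ≡ 9.
  x = λ² - 4 - 11 = 81 - 15 ≡ 15; y = λ·(4 - 15) - 9 ≡ 11. → (15, 11)
4Q: (15, 11) + (11, 4). λ = (4 - 11)/(11 - 15) ≡ 10/13 mod 17. 13⁻¹ ≡ 4 (mod 17), so λ ≡ 6.
  x = λ² - 15 - 11 = 36 - 26 ≡ 10; y = λ·(15 - 10) - 11 ≡ 2. → (10, 2)
5Q: (10, 2) + (11, 4). λ = (4 - 2)/(11 - 10) ≡ 2/1 mod 17. 1⁻¹ ≡ 1 (mod 17), so λ ≡ 2.
  x = λ² - 10 - 11 = 4 - 21 ≡ 0; y = λ·(10 - 0) - 2 ≡ 1. → (0, 1)
6Q: (0, 1) + (11, 4). λ = (4 - 1)/(11 - 0) ≡ 3/11 mod 17. 11⁻¹ ≡ 14 (mod 17) since 11·14 = 154 ≡ 1, so λ ≡ 8.
  x = λ² - 0 - 11 = 64 - 11 ≡ 2; y = λ·(0 - 2) - 1 ≡ 0. → (2, 0)
7Q: (2, 0) + (11, 4). λ = (4 - 0)/(11 - 2) ≡ 4/9 mod 17. 9⁻¹ ≡ 2 (mod 17) since 9·2 = 18 ≡ 1, so λ ≡ 8.
  x = λ² - 2 - 11 = 64 - 13 ≡ 0; y = λ·(2 - 0) - 0 ≡ 16. → (0, 16)
8Q: (0, 16) + (11, 4). λ = (4 - 16)/(11 - 0) ≡ 5/11 mod 17. 11⁻¹ ≡ 14 (mod 17) since 11·14 = 154 ≡ 1, so λ ≡ 2.
  x = λ² - 0 - 11 = 4 - 11 ≡ 10; y = λ·(0 - 10) - 16 ≡ 15. → (10, 15)
9Q: (10, 15) + (11, 4). λ = (4 - 15)/(11 - 10) ≡ 6/1 mod 17. 1⁻¹ ≡ 1 (mod 17), so λ ≡ 6.
  x = λ² - 10 - 11 = 36 - 21 ≡ 15; y = λ·(10 - 15) - 15 ≡ 6. → (15, 6)
10Q: (15, 6) + (11, 4). λ = (4 - 6)/(11 - 15) ≡ 15/13 mod 17. 13⁻¹ ≡ 4 (mod 17), so λ ≡ 9.
  x = λ² - 15 - 11 = 81 - 26 ≡ 4; y = λ·(15 - 4) - 6 ≡ 8. → (4, 8)
11Q: (4, 8) + (11, 4). λ = (4 - 8)/(11 - 4) ≡ 13/7 mod 17. 7⁻¹ ≡ 5 (mod 17) since 7·5 = 35 ≡ 1, so λ ≡ 14.
  x = λ² - 4 - 11 = 196 - 15 ≡ 11; y = λ·(4 - 11) - 8 ≡ 13. → (11, 13)

(11, 13)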